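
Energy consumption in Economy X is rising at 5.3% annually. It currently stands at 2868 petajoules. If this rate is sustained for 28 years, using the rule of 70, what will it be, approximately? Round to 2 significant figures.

It doubles every 70/5.3 ≈ 13.21 years, so 28 years is 2.12 doublings.
2^2.12 ≈ 4.35; 2868 × 4.35 ≈ 12000 petajoules.

roughly 12000 petajoules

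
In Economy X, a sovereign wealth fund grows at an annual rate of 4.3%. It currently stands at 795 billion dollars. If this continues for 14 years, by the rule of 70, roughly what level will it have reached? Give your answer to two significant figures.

approximately 1400 billion dollars

It doubles every 70/4.3 ≈ 16.28 years, so 14 years is 0.86 doublings.
2^0.86 ≈ 1.82; 795 × 1.82 ≈ 1400 billion dollars.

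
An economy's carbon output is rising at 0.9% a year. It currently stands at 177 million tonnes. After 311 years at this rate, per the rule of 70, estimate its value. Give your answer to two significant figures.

around 2800 million tonnes

It doubles every 70/0.9 ≈ 77.78 years, so 311 years is 4.00 doublings.
2^4.00 ≈ 16.00; 177 × 16.00 ≈ 2800 million tonnes.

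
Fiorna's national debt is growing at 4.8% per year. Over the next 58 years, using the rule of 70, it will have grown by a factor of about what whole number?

≈ 16 times

70/4.8 ≈ 14.58 years per doubling.
58 years fits 4 doublings: 2^4 = 16.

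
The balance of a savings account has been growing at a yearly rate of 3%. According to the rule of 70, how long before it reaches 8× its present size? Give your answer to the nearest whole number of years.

≈ 70 years

One doubling takes 70/3 = 23.33 years.
8 = 2^3, so 3 doublings → 70 years.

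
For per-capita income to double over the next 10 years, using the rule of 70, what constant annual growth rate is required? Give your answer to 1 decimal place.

70 / 10 ≈ 7.00, so about 7.0% a year.

≈ 7.0%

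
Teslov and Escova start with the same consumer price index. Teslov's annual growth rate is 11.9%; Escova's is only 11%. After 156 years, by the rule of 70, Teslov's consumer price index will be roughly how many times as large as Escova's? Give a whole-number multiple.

Rate gap = 11.9% − 11% = 0.9 points.
The ratio doubles every 70/0.9 ≈ 77.78 years.
156/77.78 ≈ 2.01 doublings → ratio ≈ 2^2.01 ≈ 4.

around 4 times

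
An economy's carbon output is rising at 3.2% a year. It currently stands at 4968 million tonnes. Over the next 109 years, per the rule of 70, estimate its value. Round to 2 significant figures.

roughly 160000 million tonnes

It doubles every 70/3.2 ≈ 21.88 years, so 109 years is 4.98 doublings.
2^4.98 ≈ 31.56; 4968 × 31.56 ≈ 160000 million tonnes.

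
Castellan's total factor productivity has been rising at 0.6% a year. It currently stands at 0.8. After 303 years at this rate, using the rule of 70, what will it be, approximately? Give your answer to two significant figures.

roughly 4.8

It doubles every 70/0.6 ≈ 116.67 years, so 303 years is 2.60 doublings.
2^2.60 ≈ 6.06; 0.8 × 6.06 ≈ 4.8.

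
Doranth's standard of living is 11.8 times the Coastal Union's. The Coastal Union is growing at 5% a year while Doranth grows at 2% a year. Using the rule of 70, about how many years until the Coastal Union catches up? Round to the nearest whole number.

the Coastal Union gains on Doranth at 5% − 2% = 3 points a year.
At that relative rate the gap halves every 70/3 ≈ 23.33 years.
An 11.8 times gap takes log₂(11.8) ≈ 3.56 halvings to close: 3.56 × 23.33 ≈ 83 years.

roughly 83 years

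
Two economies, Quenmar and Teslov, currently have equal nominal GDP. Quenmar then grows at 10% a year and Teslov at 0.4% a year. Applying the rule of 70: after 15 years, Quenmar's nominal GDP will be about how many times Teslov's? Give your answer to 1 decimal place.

Only the 9.6-point difference matters.
70/9.6 ≈ 7.29 years per doubling of the ratio; 15 years gives 2.06 doublings, so ≈ 4.2×.

about 4.2 times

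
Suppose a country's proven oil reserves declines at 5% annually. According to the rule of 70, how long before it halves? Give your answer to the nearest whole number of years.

≈ 14 years

The rule works in reverse for decay: 70/5 ≈ 14.00 years to halve.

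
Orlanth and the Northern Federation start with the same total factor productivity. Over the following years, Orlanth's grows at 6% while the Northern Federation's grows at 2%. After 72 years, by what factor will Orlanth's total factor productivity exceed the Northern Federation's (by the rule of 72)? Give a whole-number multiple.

≈ 16 times

Only the 4-point difference matters.
72/4 ≈ 18.00 years per doubling of the ratio; 72 years gives 4.00 doublings, so ≈ 16×.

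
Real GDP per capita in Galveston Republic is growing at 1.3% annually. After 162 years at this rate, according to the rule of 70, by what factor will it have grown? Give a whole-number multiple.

70/1.3 ≈ 53.85 years per doubling.
162 years fits 3 doublings: 2^3 = 8.

about 8 times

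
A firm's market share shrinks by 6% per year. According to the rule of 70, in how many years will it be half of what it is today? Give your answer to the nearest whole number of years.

Falling at 6%, it halves about every 70/6 = 11.67 years.

around 12 years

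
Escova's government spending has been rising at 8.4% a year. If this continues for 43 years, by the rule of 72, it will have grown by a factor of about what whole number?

At 8.4% one doubling takes ≈ 8.57 years; 43 years is 5 of them, so ×32.

32 times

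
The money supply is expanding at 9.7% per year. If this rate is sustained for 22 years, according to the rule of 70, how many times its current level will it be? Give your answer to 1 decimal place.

around 8.3 times

Doubles every ≈ 7.22 years (70/9.7).
22 years is 3.05 doublings; 2^3.05 ≈ 8.3×.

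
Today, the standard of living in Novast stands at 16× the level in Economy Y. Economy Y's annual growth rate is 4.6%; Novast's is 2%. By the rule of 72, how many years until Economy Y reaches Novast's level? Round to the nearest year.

What matters is the difference: 2.6 pp.
Rule of 72 on the gap: the ratio halves every 72/2.6 ≈ 27.69 years.
A 16× gap closes after 4 halvings: 4 × 27.69 ≈ 111 years.

roughly 111 years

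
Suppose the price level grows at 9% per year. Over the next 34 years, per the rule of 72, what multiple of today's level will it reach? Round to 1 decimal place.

roughly 19.0 times

Doubles every ≈ 8.00 years (72/9).
34 years is 4.25 doublings; 2^4.25 ≈ 19.0×.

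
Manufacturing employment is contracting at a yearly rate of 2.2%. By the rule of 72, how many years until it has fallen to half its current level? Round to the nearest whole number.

Halving time ≈ 72 / 2.2 = 32.73 → 33 years.

33 years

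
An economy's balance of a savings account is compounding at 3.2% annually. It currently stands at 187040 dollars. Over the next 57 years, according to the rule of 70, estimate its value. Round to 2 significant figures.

It doubles every 70/3.2 ≈ 21.88 years, so 57 years is 2.61 doublings.
2^2.61 ≈ 6.11; 187040 × 6.11 ≈ 1100000 dollars.

approximately 1100000 dollars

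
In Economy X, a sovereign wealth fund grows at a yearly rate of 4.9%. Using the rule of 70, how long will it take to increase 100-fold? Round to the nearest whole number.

≈ 95 years

Doubling time ≈ 70/4.9 = 14.29 years.
100× is log₂ 100 ≈ 6.64 doublings, so ≈ 6.64 × 14.29 = 95 years.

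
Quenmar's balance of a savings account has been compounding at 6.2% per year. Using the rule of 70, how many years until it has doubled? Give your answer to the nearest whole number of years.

about 11 years

70/6.2 ≈ 11.29, so it doubles roughly every 11 years.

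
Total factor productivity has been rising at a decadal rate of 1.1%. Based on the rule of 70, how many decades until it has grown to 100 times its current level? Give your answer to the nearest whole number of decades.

Doubling time ≈ 70/1.1 = 63.64 decades.
100× is log₂ 100 ≈ 6.64 doublings, so ≈ 6.64 × 63.64 = 423 decades.

roughly 423 decades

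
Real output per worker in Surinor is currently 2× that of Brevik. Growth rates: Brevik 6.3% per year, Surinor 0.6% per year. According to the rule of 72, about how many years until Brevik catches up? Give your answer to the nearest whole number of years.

Brevik gains on Surinor at 6.3% − 0.6% = 5.7 points a year.
At that relative rate the gap halves every 72/5.7 ≈ 12.63 years.
A 2× gap closes after 1 halving: 1 × 12.63 ≈ 13 years.

approximately 13 years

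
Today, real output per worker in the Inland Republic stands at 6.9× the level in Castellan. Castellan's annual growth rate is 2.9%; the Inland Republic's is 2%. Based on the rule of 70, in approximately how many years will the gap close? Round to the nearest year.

217 years

The growth-rate gap is 2.9% − 2% = 0.9 percentage points.
So the ratio between them halves every 70/0.9 ≈ 77.78 years.
A 6.9× gap takes log₂(6.9) ≈ 2.79 halvings to close: 2.79 × 77.78 ≈ 217 years.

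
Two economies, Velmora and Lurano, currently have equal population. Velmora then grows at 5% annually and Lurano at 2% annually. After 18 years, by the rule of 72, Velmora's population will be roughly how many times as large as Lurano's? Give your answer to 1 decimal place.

1.7 times

Rate gap = 5% − 2% = 3 points.
The ratio doubles every 72/3 ≈ 24.00 years.
18/24.00 ≈ 0.75 doublings → ratio ≈ 2^0.75 ≈ 1.7.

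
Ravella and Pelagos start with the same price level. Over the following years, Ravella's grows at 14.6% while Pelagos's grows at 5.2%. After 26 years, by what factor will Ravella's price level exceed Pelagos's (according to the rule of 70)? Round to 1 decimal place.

Rate gap = 14.6% − 5.2% = 9.4 points.
The ratio doubles every 70/9.4 ≈ 7.45 years.
26/7.45 ≈ 3.49 doublings → ratio ≈ 2^3.49 ≈ 11.2.

around 11.2 times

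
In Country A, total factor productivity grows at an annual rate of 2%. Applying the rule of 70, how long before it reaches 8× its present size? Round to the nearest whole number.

around 105 years

One doubling takes 70/2 = 35.00 years.
Getting to 8× needs 3 doublings: 3 × 35.00 ≈ 105 years.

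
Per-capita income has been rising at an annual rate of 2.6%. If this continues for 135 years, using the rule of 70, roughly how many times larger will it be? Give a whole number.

32 times

70/2.6 ≈ 26.92 years per doubling.
135 years fits 5 doublings: 2^5 = 32.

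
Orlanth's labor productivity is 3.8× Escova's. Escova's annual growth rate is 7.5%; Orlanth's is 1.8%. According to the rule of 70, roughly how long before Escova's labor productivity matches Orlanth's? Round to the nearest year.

The growth-rate gap is 7.5% − 1.8% = 5.7 percentage points.
So the ratio between them halves every 70/5.7 ≈ 12.28 years.
A 3.8× gap takes log₂(3.8) ≈ 1.93 halvings to close: 1.93 × 12.28 ≈ 24 years.

≈ 24 years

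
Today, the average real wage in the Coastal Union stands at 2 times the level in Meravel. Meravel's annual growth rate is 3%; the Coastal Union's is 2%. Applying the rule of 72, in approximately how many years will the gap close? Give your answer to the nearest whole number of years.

The growth-rate gap is 3% − 2% = 1 percentage point.
So the ratio between them halves every 72/1 ≈ 72.00 years.
A 2 times gap closes after 1 halving: 1 × 72.00 ≈ 72 years.

≈ 72 years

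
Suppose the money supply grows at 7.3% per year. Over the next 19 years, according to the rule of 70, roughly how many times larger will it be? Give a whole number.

70/7.3 ≈ 9.59 years per doubling.
19 years fits 2 doublings: 2^2 = 4.

≈ 4 times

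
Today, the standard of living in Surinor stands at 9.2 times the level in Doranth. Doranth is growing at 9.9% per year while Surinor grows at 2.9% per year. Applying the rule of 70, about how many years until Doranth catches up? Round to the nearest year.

What matters is the difference: 7 pp.
Rule of 70 on the gap: the ratio halves every 70/7 ≈ 10.00 years.
A 9.2 times gap takes log₂(9.2) ≈ 3.20 halvings to close: 3.20 × 10.00 ≈ 32 years.

≈ 32 years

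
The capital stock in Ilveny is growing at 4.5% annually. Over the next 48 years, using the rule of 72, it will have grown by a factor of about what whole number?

At 4.5% one doubling takes ≈ 16.00 years; 48 years is 3 of them, so ×8.

approximately 8 times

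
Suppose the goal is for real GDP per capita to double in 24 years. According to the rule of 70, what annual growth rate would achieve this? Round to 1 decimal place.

2.9%

70 / 24 ≈ 2.92, so about 2.9% a year.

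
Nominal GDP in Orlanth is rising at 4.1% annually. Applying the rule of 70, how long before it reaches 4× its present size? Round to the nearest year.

At 4.1% it doubles every 70/4.1 ≈ 17.07 years.
4× is 2 doublings, so 2 × 17.07 ≈ 34 years.

approximately 34 years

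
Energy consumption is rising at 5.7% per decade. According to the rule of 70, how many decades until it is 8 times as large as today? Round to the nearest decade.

around 37 decades

Doubling time ≈ 70/5.7 = 12.28 decades.
Getting to 8× needs 3 doublings: 3 × 12.28 ≈ 37 decades.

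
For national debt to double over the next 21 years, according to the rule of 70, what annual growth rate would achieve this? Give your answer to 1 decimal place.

70 / 21 ≈ 3.33, so about 3.3% annually.

≈ 3.3%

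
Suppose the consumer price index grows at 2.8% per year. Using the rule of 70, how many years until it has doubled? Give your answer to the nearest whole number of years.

around 25 years

70/2.8 ≈ 25.00, so it doubles roughly every 25 years.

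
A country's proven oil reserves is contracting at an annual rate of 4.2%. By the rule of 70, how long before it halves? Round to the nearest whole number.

about 17 years

Falling at 4.2%, it halves about every 70/4.2 = 16.67 years.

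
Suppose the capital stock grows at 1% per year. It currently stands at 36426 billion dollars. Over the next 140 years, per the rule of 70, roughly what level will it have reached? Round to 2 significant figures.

It doubles every 70/1 ≈ 70.00 years, so 140 years is 2.00 doublings.
2^2.00 ≈ 4.00; 36426 × 4.00 ≈ 150000 billion dollars.

approximately 150000 billion dollars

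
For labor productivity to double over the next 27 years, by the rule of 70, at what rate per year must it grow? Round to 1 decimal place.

70 / 27 ≈ 2.59, so about 2.6% per year.

around 2.6% per year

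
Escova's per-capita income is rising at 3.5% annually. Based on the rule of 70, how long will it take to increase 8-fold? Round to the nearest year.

Doubling time ≈ 70/3.5 = 20.00 years.
Getting to 8× needs 3 doublings: 3 × 20.00 ≈ 60 years.

about 60 years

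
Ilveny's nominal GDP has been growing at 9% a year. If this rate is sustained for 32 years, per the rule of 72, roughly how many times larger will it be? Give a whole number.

Doubling time ≈ 72/9 = 8.00 years.
32/8.00 ≈ 4 doublings, so about 2^4 = 16×.

approximately 16 times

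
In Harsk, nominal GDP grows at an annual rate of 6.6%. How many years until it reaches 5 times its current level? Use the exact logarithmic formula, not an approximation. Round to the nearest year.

t = ln(5) / ln(1 + 0.066) = 1.6094 / 0.063913 ≈ 25.18.
≈ 25 years.

25 years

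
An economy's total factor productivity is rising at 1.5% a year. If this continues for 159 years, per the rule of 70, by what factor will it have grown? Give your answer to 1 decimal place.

Doubling time ≈ 70/1.5 = 46.67 years.
159 years / 46.67 ≈ 3.41 doublings → factor 2^3.41 ≈ 10.6.

roughly 10.6 times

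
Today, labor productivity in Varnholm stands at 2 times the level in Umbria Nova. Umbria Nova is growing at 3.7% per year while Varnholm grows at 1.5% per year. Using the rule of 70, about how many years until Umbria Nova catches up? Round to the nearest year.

about 32 years

The growth-rate gap is 3.7% − 1.5% = 2.2 percentage points.
So the ratio between them halves every 70/2.2 ≈ 31.82 years.
A 2 times gap closes after 1 halving: 1 × 31.82 ≈ 32 years.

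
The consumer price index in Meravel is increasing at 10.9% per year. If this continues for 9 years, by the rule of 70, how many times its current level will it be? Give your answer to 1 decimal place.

Doubles every ≈ 6.42 years (70/10.9).
9 years is 1.40 doublings; 2^1.40 ≈ 2.6×.

approximately 2.6 times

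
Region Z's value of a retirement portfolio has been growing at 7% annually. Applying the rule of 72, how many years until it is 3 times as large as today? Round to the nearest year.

At 7% it doubles every 72/7 ≈ 10.29 years.
Reaching 3× takes log₂(3) ≈ 1.58 doublings.
1.58 × 10.29 ≈ 16 years.

approximately 16 years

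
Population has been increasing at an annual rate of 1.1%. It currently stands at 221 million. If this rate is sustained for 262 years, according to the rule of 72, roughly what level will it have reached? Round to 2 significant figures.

≈ 3500 million

It doubles every 72/1.1 ≈ 65.45 years, so 262 years is 4.00 doublings.
2^4.00 ≈ 16.00; 221 × 16.00 ≈ 3500 million.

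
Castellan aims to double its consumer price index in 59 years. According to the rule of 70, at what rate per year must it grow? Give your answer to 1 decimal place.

70 / 59 ≈ 1.19, so about 1.2% per year.

about 1.2%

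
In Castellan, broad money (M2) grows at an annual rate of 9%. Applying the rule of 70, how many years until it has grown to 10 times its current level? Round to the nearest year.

around 26 years

One doubling takes 70/9 = 7.78 years.
10× is log₂ 10 ≈ 3.32 doublings, so ≈ 3.32 × 7.78 = 26 years.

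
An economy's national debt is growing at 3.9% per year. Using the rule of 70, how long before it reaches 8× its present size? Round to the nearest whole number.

One doubling takes 70/3.9 = 17.95 years.
8 = 2^3, so 3 doublings → 54 years.

around 54 years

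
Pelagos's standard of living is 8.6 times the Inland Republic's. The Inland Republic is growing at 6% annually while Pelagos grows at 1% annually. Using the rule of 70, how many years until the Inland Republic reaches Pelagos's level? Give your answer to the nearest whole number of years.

approximately 43 years

the Inland Republic gains on Pelagos at 6% − 1% = 5 points a year.
At that relative rate the gap halves every 70/5 ≈ 14.00 years.
An 8.6 times gap takes log₂(8.6) ≈ 3.10 halvings to close: 3.10 × 14.00 ≈ 43 years.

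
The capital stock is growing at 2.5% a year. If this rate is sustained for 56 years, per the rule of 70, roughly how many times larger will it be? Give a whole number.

Doubling time ≈ 70/2.5 = 28.00 years.
56/28.00 ≈ 2 doublings, so about 2^2 = 4×.

approximately 4 times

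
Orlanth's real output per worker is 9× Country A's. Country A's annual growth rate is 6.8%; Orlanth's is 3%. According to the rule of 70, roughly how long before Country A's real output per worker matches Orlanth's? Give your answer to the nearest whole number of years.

Country A gains on Orlanth at 6.8% − 3% = 3.8 points a year.
At that relative rate the gap halves every 70/3.8 ≈ 18.42 years.
A 9× gap takes log₂(9) ≈ 3.17 halvings to close: 3.17 × 18.42 ≈ 58 years.

roughly 58 years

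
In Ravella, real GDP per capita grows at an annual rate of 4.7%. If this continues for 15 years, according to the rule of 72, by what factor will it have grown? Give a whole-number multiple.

At 4.7% one doubling takes ≈ 15.32 years; 15 years is 1 of them, so ×2.

about 2 times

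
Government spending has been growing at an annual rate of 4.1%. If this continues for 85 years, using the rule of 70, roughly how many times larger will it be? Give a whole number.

around 32 times

At 4.1% one doubling takes ≈ 17.07 years; 85 years is 5 of them, so ×32.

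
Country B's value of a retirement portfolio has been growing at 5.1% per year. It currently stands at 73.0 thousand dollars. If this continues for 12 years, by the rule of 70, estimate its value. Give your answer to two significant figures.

Doubling time ≈ 70/5.1 = 13.73 years.
12 years is 12/13.73 ≈ 0.87 doublings, a factor of 2^0.87 ≈ 1.83.
73.0 × 1.83 ≈ 130 thousand dollars.

around 130 thousand dollars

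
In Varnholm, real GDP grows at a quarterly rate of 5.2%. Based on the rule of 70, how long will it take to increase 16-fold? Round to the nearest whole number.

roughly 54 quarters

One doubling takes 70/5.2 = 13.46 quarters.
16 = 2^4, so 4 doublings → 54 quarters.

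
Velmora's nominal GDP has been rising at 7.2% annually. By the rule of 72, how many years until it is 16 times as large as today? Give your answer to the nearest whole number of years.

around 40 years

At 7.2% it doubles every 72/7.2 ≈ 10.00 years.
Getting to 16× needs 4 doublings: 4 × 10.00 ≈ 40 years.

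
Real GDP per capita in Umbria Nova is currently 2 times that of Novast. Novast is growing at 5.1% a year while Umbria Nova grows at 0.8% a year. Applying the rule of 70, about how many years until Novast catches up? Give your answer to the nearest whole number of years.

What matters is the difference: 4.3 pp.
Rule of 70 on the gap: the ratio halves every 70/4.3 ≈ 16.28 years.
A 2 times gap closes after 1 halving: 1 × 16.28 ≈ 16 years.

around 16 years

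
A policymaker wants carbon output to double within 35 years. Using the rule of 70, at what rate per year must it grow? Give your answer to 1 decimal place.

70 / 35 ≈ 2.00, so about 2.0% per year.

≈ 2.0%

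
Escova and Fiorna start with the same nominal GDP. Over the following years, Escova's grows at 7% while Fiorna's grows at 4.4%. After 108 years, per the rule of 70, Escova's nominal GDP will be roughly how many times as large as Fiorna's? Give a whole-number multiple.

Only the 2.6-point difference matters.
70/2.6 ≈ 26.92 years per doubling of the ratio; 108 years gives 4.01 doublings, so ≈ 16×.

roughly 16 times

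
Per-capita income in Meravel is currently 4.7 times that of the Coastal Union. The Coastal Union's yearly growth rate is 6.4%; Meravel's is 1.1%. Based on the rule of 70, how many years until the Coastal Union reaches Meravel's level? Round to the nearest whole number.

≈ 29 years

What matters is the difference: 5.3 pp.
Rule of 70 on the gap: the ratio halves every 70/5.3 ≈ 13.21 years.
A 4.7 times gap takes log₂(4.7) ≈ 2.23 halvings to close: 2.23 × 13.21 ≈ 29 years.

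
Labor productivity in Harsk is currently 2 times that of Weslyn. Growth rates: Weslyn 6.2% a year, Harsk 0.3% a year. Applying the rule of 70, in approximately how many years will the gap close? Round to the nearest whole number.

roughly 12 years

The growth-rate gap is 6.2% − 0.3% = 5.9 percentage points.
So the ratio between them halves every 70/5.9 ≈ 11.86 years.
A 2 times gap closes after 1 halving: 1 × 11.86 ≈ 12 years.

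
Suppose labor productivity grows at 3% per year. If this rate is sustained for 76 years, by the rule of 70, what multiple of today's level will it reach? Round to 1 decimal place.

roughly 9.6 times

Doubles every ≈ 23.33 years (70/3).
76 years is 3.26 doublings; 2^3.26 ≈ 9.6×.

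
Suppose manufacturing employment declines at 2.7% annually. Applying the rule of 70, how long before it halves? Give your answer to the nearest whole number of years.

around 26 years

The rule works in reverse for decay: 70/2.7 ≈ 25.93 years to halve.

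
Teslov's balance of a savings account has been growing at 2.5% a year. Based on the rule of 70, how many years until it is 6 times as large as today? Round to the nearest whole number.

Doubling time ≈ 70/2.5 = 28.00 years.
6× is log₂ 6 ≈ 2.58 doublings, so ≈ 2.58 × 28.00 = 72 years.

about 72 years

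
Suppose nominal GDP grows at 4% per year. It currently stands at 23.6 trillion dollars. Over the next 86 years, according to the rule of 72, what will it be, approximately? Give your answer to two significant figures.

650 trillion dollars

Doubling time ≈ 72/4 = 18.00 years.
86 years is 86/18.00 ≈ 4.78 doublings, a factor of 2^4.78 ≈ 27.47.
23.6 × 27.47 ≈ 650 trillion dollars.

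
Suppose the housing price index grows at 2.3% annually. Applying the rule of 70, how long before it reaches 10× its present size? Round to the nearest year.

around 101 years

Doubling time ≈ 70/2.3 = 30.43 years.
10× is log₂ 10 ≈ 3.32 doublings, so ≈ 3.32 × 30.43 = 101 years.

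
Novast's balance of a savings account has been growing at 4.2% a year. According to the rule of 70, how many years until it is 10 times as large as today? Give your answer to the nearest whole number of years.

about 55 years

At 4.2% it doubles every 70/4.2 ≈ 16.67 years.
10× is log₂ 10 ≈ 3.32 doublings, so ≈ 3.32 × 16.67 = 55 years.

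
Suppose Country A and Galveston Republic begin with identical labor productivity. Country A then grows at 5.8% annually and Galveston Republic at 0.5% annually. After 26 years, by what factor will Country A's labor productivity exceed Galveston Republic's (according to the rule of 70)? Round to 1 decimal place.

about 3.9 times

Only the 5.3-point difference matters.
70/5.3 ≈ 13.21 years per doubling of the ratio; 26 years gives 1.97 doublings, so ≈ 3.9×.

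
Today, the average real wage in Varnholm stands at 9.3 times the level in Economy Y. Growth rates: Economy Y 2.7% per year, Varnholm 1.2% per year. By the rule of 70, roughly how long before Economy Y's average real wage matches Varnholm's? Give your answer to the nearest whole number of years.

approximately 150 years

Economy Y gains on Varnholm at 2.7% − 1.2% = 1.5 points a year.
At that relative rate the gap halves every 70/1.5 ≈ 46.67 years.
A 9.3 times gap takes log₂(9.3) ≈ 3.22 halvings to close: 3.22 × 46.67 ≈ 150 years.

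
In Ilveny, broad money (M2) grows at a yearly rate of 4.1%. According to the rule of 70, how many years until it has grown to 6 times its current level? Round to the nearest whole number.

≈ 44 years

Doubling time ≈ 70/4.1 = 17.07 years.
6× is log₂ 6 ≈ 2.58 doublings, so ≈ 2.58 × 17.07 = 44 years.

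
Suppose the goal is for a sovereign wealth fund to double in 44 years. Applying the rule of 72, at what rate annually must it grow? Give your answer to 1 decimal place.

72 / 44 ≈ 1.64, so about 1.6% annually.

roughly 1.6%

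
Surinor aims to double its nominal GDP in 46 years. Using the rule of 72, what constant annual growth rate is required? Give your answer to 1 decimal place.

72 / 46 ≈ 1.57, so about 1.6% a year.

1.6% a year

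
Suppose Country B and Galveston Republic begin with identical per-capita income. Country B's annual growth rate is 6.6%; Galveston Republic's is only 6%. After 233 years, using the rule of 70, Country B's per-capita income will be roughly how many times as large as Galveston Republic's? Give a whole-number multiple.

≈ 4 times

Rate gap = 6.6% − 6% = 0.6 points.
The ratio doubles every 70/0.6 ≈ 116.67 years.
233/116.67 ≈ 2.00 doublings → ratio ≈ 2^2.00 ≈ 4.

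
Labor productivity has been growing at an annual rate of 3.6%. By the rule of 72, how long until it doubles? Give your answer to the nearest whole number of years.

around 20 years

At 3.6%, doubling takes about 72/3.6 = 20.00 years.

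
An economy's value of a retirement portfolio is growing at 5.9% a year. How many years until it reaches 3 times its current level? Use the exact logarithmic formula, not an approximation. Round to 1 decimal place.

19.2 years

t = ln(3) / ln(1 + 0.059) = 1.0986 / 0.057325 ≈ 19.16.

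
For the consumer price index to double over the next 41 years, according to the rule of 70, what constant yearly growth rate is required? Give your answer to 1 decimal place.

1.7% per year

70 / 41 ≈ 1.71, so about 1.7% per year.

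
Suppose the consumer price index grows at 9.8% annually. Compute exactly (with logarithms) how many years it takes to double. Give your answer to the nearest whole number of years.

7 years

t = ln(2) / ln(1 + 0.098) = 0.6931 / 0.093490 ≈ 7.41.
≈ 7 years.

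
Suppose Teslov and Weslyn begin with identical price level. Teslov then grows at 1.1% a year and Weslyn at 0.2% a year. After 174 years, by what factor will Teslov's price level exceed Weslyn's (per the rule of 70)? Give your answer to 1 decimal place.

approximately 4.7 times

Only the 0.9-point difference matters.
70/0.9 ≈ 77.78 years per doubling of the ratio; 174 years gives 2.24 doublings, so ≈ 4.7×.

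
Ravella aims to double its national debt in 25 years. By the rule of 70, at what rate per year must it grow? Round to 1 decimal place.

2.8%

70 / 25 ≈ 2.80, so about 2.8% per year.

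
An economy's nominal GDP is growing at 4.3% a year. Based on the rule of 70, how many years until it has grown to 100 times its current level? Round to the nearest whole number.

At 4.3% it doubles every 70/4.3 ≈ 16.28 years.
100× is log₂ 100 ≈ 6.64 doublings, so ≈ 6.64 × 16.28 = 108 years.

approximately 108 years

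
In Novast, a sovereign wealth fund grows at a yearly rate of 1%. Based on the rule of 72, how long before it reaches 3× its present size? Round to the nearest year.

114 years

Doubling time ≈ 72/1 = 72.00 years.
3× is log₂ 3 ≈ 1.58 doublings, so ≈ 1.58 × 72.00 = 114 years.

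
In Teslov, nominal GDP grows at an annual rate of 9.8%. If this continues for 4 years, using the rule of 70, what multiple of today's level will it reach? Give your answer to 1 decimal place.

Doubling time ≈ 70/9.8 = 7.14 years.
4 years / 7.14 ≈ 0.56 doublings → factor 2^0.56 ≈ 1.5.

about 1.5 times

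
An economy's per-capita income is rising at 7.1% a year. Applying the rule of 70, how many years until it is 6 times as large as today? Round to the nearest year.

One doubling takes 70/7.1 = 9.86 years.
6× is log₂ 6 ≈ 2.58 doublings, so ≈ 2.58 × 9.86 = 25 years.

25 years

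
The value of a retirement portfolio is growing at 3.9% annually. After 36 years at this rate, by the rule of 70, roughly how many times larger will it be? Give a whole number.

roughly 4 times

70/3.9 ≈ 17.95 years per doubling.
36 years fits 2 doublings: 2^2 = 4.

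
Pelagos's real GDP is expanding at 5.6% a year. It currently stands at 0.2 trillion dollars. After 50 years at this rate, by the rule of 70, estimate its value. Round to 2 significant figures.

approximately 3.2 trillion dollars

Doubling time ≈ 70/5.6 = 12.50 years.
50 years is 50/12.50 ≈ 4.00 doublings, a factor of 2^4.00 ≈ 16.00.
0.2 × 16.00 ≈ 3.2 trillion dollars.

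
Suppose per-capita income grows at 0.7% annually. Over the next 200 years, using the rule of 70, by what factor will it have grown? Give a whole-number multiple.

70/0.7 ≈ 100.00 years per doubling.
200 years fits 2 doublings: 2^2 = 4.

≈ 4 times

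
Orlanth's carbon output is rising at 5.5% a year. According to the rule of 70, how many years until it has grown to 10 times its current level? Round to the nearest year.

around 42 years

Doubling time ≈ 70/5.5 = 12.73 years.
10× is log₂ 10 ≈ 3.32 doublings, so ≈ 3.32 × 12.73 = 42 years.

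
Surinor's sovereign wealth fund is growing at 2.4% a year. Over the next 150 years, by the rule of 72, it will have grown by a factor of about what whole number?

At 2.4% one doubling takes ≈ 30.00 years; 150 years is 5 of them, so ×32.

roughly 32 times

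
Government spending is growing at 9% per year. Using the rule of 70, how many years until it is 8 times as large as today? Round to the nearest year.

Doubling time ≈ 70/9 = 7.78 years.
8 = 2^3, so 3 doublings → 23 years.

roughly 23 years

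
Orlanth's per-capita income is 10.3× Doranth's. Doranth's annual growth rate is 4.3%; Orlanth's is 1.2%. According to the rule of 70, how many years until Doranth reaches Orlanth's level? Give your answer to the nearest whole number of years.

≈ 76 years

What matters is the difference: 3.1 pp.
Rule of 70 on the gap: the ratio halves every 70/3.1 ≈ 22.58 years.
A 10.3× gap takes log₂(10.3) ≈ 3.36 halvings to close: 3.36 × 22.58 ≈ 76 years.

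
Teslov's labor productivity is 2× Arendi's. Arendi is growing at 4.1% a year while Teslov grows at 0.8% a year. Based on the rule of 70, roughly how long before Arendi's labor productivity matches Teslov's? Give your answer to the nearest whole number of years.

The growth-rate gap is 4.1% − 0.8% = 3.3 percentage points.
So the ratio between them halves every 70/3.3 ≈ 21.21 years.
A 2× gap closes after 1 halving: 1 × 21.21 ≈ 21 years.

21 years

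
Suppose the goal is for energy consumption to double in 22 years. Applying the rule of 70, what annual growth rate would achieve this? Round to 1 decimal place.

approximately 3.2% a year

70 / 22 ≈ 3.18, so about 3.2% a year.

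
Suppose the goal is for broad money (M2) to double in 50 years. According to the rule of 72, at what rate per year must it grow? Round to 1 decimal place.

roughly 1.4% per year

72 / 50 ≈ 1.44, so about 1.4% per year.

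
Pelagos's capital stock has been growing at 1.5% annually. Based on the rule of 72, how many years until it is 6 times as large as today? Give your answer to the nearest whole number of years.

around 124 years

Doubling time ≈ 72/1.5 = 48.00 years.
6× is log₂ 6 ≈ 2.58 doublings, so ≈ 2.58 × 48.00 = 124 years.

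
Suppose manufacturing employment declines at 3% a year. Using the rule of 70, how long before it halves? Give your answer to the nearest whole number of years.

The rule works in reverse for decay: 70/3 ≈ 23.33 years to halve.

approximately 23 years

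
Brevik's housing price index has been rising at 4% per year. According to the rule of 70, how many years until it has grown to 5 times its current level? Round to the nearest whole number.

Doubling time ≈ 70/4 = 17.50 years.
Reaching 5× takes log₂(5) ≈ 2.32 doublings.
2.32 × 17.50 ≈ 41 years.

about 41 years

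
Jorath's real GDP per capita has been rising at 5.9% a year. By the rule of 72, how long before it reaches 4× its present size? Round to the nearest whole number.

approximately 24 years

At 5.9% it doubles every 72/5.9 ≈ 12.20 years.
4 = 2^2, so 2 doublings → 24 years.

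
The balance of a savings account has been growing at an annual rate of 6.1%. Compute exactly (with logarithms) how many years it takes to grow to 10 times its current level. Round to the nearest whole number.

t = ln(10) / ln(1 + 0.061) = 2.3026 / 0.059212 ≈ 38.89.
≈ 39 years.

39 years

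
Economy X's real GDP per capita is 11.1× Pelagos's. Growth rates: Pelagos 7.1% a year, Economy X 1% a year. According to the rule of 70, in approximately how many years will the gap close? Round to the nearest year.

40 years

Pelagos gains on Economy X at 7.1% − 1% = 6.1 points a year.
At that relative rate the gap halves every 70/6.1 ≈ 11.48 years.
An 11.1× gap takes log₂(11.1) ≈ 3.47 halvings to close: 3.47 × 11.48 ≈ 40 years.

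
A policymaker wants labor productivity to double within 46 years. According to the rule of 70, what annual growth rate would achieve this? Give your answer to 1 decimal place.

approximately 1.5%

70 / 46 ≈ 1.52, so about 1.5% a year.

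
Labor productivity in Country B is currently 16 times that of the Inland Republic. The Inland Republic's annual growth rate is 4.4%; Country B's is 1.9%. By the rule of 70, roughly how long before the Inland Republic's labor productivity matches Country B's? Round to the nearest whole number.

≈ 112 years

The growth-rate gap is 4.4% − 1.9% = 2.5 percentage points.
So the ratio between them halves every 70/2.5 ≈ 28.00 years.
A 16 times gap closes after 4 halvings: 4 × 28.00 ≈ 112 years.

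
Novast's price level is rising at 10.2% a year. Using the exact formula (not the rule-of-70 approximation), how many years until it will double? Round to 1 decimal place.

7.1 years

t = ln(2) / ln(1 + 0.102) = 0.6931 / 0.097127 ≈ 7.14.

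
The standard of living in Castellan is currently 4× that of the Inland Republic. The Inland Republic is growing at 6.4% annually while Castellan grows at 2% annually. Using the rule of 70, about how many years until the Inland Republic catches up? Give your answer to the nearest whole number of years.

the Inland Republic gains on Castellan at 6.4% − 2% = 4.4 points a year.
At that relative rate the gap halves every 70/4.4 ≈ 15.91 years.
A 4× gap closes after 2 halvings: 2 × 15.91 ≈ 32 years.

about 32 years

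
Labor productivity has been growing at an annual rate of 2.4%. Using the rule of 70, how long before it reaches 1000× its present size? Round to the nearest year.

≈ 291 years

One doubling takes 70/2.4 = 29.17 years.
Reaching 1000× takes log₂(1000) ≈ 9.97 doublings.
9.97 × 29.17 ≈ 291 years.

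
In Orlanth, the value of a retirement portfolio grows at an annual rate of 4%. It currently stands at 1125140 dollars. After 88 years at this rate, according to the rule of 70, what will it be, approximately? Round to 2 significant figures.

37000000 dollars

Doubling time ≈ 70/4 = 17.50 years.
88 years is 88/17.50 ≈ 5.03 doublings, a factor of 2^5.03 ≈ 32.67.
1125140 × 32.67 ≈ 37000000 dollars.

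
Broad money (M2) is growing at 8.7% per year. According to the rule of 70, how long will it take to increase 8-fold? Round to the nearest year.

approximately 24 years

At 8.7% it doubles every 70/8.7 ≈ 8.05 years.
8× is 3 doublings, so 3 × 8.05 ≈ 24 years.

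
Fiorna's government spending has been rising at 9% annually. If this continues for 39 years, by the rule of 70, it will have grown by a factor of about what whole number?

approximately 32 times

At 9% one doubling takes ≈ 7.78 years; 39 years is 5 of them, so ×32.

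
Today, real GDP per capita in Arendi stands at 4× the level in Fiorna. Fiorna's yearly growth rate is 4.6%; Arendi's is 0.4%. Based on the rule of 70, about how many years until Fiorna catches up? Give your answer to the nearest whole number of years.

Fiorna gains on Arendi at 4.6% − 0.4% = 4.2 points a year.
At that relative rate the gap halves every 70/4.2 ≈ 16.67 years.
A 4× gap closes after 2 halvings: 2 × 16.67 ≈ 33 years.

≈ 33 years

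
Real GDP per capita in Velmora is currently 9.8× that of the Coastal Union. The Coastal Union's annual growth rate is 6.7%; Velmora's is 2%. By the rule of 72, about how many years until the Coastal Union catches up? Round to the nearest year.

The growth-rate gap is 6.7% − 2% = 4.7 percentage points.
So the ratio between them halves every 72/4.7 ≈ 15.32 years.
A 9.8× gap takes log₂(9.8) ≈ 3.29 halvings to close: 3.29 × 15.32 ≈ 50 years.

≈ 50 years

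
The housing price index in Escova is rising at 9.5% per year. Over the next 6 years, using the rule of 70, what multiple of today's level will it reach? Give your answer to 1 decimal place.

Doubling time ≈ 70/9.5 = 7.37 years.
6 years / 7.37 ≈ 0.81 doublings → factor 2^0.81 ≈ 1.8.

around 1.8 times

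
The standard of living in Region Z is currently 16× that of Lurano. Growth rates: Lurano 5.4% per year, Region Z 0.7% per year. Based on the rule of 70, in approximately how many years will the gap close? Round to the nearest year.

Lurano gains on Region Z at 5.4% − 0.7% = 4.7 points a year.
At that relative rate the gap halves every 70/4.7 ≈ 14.89 years.
A 16× gap closes after 4 halvings: 4 × 14.89 ≈ 60 years.

approximately 60 years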